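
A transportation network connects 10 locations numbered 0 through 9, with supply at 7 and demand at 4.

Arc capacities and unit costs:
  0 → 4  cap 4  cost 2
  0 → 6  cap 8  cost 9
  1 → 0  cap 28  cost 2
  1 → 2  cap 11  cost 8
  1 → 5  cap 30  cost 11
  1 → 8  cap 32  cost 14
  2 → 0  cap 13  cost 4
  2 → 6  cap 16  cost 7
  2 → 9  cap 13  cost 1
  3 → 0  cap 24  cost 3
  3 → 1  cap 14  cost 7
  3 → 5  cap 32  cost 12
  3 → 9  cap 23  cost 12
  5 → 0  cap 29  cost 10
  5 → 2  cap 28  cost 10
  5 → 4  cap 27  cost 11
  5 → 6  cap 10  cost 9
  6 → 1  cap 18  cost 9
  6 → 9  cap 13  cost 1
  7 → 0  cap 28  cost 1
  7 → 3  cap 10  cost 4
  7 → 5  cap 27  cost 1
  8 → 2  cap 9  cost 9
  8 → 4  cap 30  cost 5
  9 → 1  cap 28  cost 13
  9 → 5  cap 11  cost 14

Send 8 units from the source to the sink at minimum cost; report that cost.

shortest-cost path #1: 7→0→4 push 4 @ unit cost 3 (adds 12)
shortest-cost path #2: 7→5→4 push 4 @ unit cost 12 (adds 48)
total cost = 60

Minimum cost for 8 units: 60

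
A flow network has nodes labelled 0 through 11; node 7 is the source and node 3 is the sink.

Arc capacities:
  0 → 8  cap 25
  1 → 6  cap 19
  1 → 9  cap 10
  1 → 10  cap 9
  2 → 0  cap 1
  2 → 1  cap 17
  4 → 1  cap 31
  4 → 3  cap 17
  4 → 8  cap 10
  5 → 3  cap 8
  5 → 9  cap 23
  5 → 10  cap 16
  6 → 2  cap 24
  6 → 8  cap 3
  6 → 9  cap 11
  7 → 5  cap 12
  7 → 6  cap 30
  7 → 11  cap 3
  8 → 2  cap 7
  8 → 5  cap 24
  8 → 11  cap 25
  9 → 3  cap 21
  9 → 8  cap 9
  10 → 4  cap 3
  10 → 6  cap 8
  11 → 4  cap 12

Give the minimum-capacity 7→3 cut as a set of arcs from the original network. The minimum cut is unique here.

Min-cut arcs: {(1,9), (2,0), (6,8), (6,9), (7,5), (7,11), (10,4)} (total capacity 43)

augment #1: 7→5→3 push 8
augment #2: 7→5→9→3 push 4
augment #3: 7→6→9→3 push 11
augment #4: 7→11→4→3 push 3
augment #5: 7→6→2→1→9→3 push 6
augment #6: 7→6→8→11→4→3 push 3
augment #7: 7→6→2→1→10→4→3 push 3
augment #8: 7→6→2→0→8→11→4→3 push 1
augment #9: 7→6→2→1→9→8→11→4→3 push 4
max flow = 43; residual-reachable set from 7 gives S-side
cut edges (S→T): {(1,9), (2,0), (6,8), (6,9), (7,5), (7,11), (10,4)} total cap 43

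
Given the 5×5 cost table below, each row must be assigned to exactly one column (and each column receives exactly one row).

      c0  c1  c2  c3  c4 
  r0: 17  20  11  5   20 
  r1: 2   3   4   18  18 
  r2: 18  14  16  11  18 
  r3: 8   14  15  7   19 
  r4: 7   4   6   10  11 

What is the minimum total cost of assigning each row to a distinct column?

optimal assignment: row0→col3 (cost 5), row1→col2 (cost 4), row2→col4 (cost 18), row3→col0 (cost 8), row4→col1 (cost 4)
total = 5 + 4 + 18 + 8 + 4 = 39

Minimum assignment cost: 39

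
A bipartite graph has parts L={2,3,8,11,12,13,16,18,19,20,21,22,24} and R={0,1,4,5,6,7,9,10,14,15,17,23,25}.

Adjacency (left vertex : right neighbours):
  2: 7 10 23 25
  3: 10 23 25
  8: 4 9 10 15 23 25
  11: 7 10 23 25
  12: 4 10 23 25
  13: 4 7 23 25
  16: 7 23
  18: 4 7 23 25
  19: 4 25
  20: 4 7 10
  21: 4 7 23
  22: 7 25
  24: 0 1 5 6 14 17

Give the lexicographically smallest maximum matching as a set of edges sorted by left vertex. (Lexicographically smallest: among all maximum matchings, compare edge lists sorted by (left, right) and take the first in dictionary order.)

Lex-smallest maximum matching: {(2,7), (3,10), (8,9), (11,23), (12,4), (13,25), (24,0)}

|M| = 7 (so the lex-smallest maximum matching has 7 edges)
process left vertices in ascending order; for each, take the smallest-labelled available neighbour that still permits 7 edges overall, or leave it unmatched if none does
lex-smallest matching: {2-7, 3-10, 8-9, 11-23, 12-4, 13-25, 24-0}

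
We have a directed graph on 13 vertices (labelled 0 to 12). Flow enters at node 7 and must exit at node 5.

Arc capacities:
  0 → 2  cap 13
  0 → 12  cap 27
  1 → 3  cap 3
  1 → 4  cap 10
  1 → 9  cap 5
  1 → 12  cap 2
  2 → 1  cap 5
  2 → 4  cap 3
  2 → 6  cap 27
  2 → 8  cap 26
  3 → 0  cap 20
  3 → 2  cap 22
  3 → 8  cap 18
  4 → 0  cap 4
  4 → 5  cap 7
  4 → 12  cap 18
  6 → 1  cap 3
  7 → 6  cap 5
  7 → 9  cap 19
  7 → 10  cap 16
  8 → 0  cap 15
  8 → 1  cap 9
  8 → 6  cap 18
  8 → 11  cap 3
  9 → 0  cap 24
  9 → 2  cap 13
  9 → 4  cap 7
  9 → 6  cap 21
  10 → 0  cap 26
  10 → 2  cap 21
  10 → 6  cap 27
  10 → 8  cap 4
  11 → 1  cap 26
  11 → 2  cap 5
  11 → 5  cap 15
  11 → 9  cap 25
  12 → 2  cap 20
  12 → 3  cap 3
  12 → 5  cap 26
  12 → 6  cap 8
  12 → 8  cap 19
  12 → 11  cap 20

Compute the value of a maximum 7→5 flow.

Maximum flow value: 38

augment #1: 7→9→4→5 bottleneck 7, total now 7
augment #2: 7→6→1→12→5 bottleneck 2, total now 9
augment #3: 7→9→0→12→5 bottleneck 12, total now 21
augment #4: 7→10→0→12→5 bottleneck 12, total now 33
augment #5: 7→10→8→11→5 bottleneck 3, total now 36
augment #6: 7→10→0→12→11→5 bottleneck 1, total now 37
augment #7: 7→6→1→4→12→11→5 bottleneck 1, total now 38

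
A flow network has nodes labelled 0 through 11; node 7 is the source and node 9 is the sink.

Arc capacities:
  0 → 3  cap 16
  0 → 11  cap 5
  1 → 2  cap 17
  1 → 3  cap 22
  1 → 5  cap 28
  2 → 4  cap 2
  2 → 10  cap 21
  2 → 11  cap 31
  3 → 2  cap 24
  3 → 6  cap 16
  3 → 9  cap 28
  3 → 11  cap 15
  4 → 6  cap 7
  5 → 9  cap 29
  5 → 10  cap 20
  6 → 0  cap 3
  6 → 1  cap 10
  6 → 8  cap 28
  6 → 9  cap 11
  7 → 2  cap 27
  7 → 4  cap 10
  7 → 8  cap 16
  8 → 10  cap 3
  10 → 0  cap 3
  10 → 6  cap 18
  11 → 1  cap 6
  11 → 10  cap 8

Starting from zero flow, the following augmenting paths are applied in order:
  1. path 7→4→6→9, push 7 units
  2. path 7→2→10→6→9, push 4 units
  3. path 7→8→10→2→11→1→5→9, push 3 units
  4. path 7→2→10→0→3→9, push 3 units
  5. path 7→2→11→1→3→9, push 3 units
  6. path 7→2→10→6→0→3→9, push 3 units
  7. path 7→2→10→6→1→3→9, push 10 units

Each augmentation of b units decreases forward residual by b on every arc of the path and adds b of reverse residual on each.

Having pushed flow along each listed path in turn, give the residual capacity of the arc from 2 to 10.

Residual capacity of (2,10): 4

after path 1 (7→4→6→9, push 7): res(2,10)=21
after path 2 (7→2→10→6→9, push 4): res(2,10)=17
after path 3 (7→8→10→2→11→1→5→9, push 3): res(2,10)=20
after path 4 (7→2→10→0→3→9, push 3): res(2,10)=17
after path 5 (7→2→11→1→3→9, push 3): res(2,10)=17
after path 6 (7→2→10→6→0→3→9, push 3): res(2,10)=14
after path 7 (7→2→10→6→1→3→9, push 10): res(2,10)=4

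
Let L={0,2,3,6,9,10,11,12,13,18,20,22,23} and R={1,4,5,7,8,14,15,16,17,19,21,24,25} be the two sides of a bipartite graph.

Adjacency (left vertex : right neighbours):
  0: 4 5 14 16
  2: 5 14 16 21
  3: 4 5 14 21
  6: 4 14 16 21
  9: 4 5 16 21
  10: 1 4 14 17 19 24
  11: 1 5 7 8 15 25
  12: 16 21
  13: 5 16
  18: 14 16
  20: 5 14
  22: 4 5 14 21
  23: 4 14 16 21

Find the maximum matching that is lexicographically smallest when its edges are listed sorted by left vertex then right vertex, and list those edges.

|M| = 7 (so the lex-smallest maximum matching has 7 edges)
process left vertices in ascending order; for each, take the smallest-labelled available neighbour that still permits 7 edges overall, or leave it unmatched if none does
lex-smallest matching: {0-4, 2-5, 3-14, 6-16, 9-21, 10-1, 11-7}

Lex-smallest maximum matching: {(0,4), (2,5), (3,14), (6,16), (9,21), (10,1), (11,7)}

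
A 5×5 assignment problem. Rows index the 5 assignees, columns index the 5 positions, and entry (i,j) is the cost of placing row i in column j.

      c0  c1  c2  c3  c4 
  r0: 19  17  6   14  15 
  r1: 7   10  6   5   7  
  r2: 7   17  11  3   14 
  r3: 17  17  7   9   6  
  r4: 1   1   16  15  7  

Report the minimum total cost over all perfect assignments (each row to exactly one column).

Minimum assignment cost: 23

optimal assignment: row0→col2 (cost 6), row1→col0 (cost 7), row2→col3 (cost 3), row3→col4 (cost 6), row4→col1 (cost 1)
total = 6 + 7 + 3 + 6 + 1 = 23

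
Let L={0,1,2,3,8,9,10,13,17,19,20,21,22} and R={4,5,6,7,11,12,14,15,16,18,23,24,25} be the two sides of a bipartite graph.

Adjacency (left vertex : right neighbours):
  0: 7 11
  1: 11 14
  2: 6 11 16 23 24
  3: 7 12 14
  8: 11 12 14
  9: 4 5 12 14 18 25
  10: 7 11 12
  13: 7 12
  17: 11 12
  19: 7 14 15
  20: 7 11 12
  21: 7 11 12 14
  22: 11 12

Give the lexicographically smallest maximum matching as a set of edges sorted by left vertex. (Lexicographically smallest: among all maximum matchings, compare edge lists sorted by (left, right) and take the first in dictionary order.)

Lex-smallest maximum matching: {(0,7), (1,11), (2,6), (3,12), (8,14), (9,4), (19,15)}

|M| = 7 (so the lex-smallest maximum matching has 7 edges)
process left vertices in ascending order; for each, take the smallest-labelled available neighbour that still permits 7 edges overall, or leave it unmatched if none does
lex-smallest matching: {0-7, 1-11, 2-6, 3-12, 8-14, 9-4, 19-15}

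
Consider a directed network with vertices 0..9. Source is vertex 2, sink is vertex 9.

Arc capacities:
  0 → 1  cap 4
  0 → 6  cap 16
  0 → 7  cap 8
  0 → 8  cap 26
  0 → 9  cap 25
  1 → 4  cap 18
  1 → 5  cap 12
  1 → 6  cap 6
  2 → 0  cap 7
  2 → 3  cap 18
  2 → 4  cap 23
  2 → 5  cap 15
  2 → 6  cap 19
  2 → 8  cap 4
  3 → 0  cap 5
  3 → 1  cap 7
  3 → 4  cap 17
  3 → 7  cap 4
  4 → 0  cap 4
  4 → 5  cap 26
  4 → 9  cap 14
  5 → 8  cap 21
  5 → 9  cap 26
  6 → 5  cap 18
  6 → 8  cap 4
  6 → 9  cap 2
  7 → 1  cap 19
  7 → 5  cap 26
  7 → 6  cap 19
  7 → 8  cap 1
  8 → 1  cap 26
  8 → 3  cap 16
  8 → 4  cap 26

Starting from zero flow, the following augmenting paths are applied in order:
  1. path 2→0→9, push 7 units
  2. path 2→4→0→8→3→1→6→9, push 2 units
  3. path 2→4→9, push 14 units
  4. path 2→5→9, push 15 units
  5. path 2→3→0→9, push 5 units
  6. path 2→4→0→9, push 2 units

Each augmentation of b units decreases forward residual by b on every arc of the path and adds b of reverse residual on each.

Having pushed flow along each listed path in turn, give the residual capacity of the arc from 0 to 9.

after path 1 (2→0→9, push 7): res(0,9)=18
after path 2 (2→4→0→8→3→1→6→9, push 2): res(0,9)=18
after path 3 (2→4→9, push 14): res(0,9)=18
after path 4 (2→5→9, push 15): res(0,9)=18
after path 5 (2→3→0→9, push 5): res(0,9)=13
after path 6 (2→4→0→9, push 2): res(0,9)=11

Residual capacity of (0,9): 11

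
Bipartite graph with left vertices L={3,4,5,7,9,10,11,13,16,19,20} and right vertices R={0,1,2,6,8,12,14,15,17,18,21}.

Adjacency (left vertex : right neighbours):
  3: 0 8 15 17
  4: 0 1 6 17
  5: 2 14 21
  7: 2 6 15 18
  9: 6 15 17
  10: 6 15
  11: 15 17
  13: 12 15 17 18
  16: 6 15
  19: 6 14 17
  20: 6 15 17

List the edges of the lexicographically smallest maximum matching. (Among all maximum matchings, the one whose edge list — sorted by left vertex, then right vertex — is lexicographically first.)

|M| = 9 (so the lex-smallest maximum matching has 9 edges)
process left vertices in ascending order; for each, take the smallest-labelled available neighbour that still permits 9 edges overall, or leave it unmatched if none does
lex-smallest matching: {3-0, 4-1, 5-2, 7-18, 9-6, 10-15, 11-17, 13-12, 19-14}

Lex-smallest maximum matching: {(3,0), (4,1), (5,2), (7,18), (9,6), (10,15), (11,17), (13,12), (19,14)}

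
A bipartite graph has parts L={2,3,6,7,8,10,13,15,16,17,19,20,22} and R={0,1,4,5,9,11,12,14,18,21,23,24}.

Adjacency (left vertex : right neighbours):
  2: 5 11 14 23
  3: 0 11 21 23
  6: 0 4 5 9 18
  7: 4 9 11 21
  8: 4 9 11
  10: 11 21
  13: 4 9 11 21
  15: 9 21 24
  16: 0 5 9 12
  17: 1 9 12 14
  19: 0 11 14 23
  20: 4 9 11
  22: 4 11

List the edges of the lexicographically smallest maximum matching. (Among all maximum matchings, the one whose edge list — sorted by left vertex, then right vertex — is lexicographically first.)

Lex-smallest maximum matching: {(2,5), (3,0), (6,18), (7,4), (8,9), (10,11), (13,21), (15,24), (16,12), (17,1), (19,14)}

|M| = 11 (so the lex-smallest maximum matching has 11 edges)
process left vertices in ascending order; for each, take the smallest-labelled available neighbour that still permits 11 edges overall, or leave it unmatched if none does
lex-smallest matching: {2-5, 3-0, 6-18, 7-4, 8-9, 10-11, 13-21, 15-24, 16-12, 17-1, 19-14}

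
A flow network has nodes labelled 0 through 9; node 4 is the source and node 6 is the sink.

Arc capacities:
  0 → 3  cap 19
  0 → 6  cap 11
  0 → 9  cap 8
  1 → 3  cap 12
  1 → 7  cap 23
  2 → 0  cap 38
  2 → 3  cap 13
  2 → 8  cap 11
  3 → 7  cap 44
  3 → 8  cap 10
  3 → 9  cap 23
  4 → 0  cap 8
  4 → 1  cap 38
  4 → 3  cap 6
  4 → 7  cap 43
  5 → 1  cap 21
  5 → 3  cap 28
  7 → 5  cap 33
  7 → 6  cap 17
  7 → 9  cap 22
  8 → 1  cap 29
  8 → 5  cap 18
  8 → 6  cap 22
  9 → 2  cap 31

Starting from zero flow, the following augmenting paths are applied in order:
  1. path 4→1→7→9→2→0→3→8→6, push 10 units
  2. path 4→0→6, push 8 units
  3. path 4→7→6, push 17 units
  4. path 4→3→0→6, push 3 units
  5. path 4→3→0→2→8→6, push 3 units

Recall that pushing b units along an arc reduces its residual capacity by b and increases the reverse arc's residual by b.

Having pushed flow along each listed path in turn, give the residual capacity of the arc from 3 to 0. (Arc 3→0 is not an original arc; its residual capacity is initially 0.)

Residual capacity of (3,0): 4

after path 1 (4→1→7→9→2→0→3→8→6, push 10): res(3,0)=10
after path 2 (4→0→6, push 8): res(3,0)=10
after path 3 (4→7→6, push 17): res(3,0)=10
after path 4 (4→3→0→6, push 3): res(3,0)=7
after path 5 (4→3→0→2→8→6, push 3): res(3,0)=4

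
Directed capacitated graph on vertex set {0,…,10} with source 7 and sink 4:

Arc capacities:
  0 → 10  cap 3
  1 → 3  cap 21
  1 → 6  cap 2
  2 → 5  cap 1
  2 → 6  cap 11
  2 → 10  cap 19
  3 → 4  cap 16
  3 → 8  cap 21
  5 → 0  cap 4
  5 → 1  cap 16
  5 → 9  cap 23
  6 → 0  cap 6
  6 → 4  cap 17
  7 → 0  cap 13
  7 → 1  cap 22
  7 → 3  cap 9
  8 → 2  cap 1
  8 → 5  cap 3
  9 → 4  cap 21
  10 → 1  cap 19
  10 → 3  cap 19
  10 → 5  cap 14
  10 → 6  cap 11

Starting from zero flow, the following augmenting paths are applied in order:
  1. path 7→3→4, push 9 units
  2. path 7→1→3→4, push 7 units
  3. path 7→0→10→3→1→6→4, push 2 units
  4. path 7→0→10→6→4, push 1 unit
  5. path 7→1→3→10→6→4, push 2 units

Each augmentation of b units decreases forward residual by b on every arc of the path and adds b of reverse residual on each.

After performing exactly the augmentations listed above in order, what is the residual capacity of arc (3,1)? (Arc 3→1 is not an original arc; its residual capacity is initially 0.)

Residual capacity of (3,1): 7

after path 1 (7→3→4, push 9): res(3,1)=0
after path 2 (7→1→3→4, push 7): res(3,1)=7
after path 3 (7→0→10→3→1→6→4, push 2): res(3,1)=5
after path 4 (7→0→10→6→4, push 1): res(3,1)=5
after path 5 (7→1→3→10→6→4, push 2): res(3,1)=7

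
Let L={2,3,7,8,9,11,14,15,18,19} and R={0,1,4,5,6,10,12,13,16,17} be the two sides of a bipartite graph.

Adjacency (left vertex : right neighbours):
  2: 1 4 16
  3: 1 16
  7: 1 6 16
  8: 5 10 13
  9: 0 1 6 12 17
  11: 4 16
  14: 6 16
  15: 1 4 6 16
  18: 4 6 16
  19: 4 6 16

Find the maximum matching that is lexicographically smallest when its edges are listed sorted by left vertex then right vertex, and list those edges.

|M| = 6 (so the lex-smallest maximum matching has 6 edges)
process left vertices in ascending order; for each, take the smallest-labelled available neighbour that still permits 6 edges overall, or leave it unmatched if none does
lex-smallest matching: {2-1, 3-16, 7-6, 8-5, 9-0, 11-4}

Lex-smallest maximum matching: {(2,1), (3,16), (7,6), (8,5), (9,0), (11,4)}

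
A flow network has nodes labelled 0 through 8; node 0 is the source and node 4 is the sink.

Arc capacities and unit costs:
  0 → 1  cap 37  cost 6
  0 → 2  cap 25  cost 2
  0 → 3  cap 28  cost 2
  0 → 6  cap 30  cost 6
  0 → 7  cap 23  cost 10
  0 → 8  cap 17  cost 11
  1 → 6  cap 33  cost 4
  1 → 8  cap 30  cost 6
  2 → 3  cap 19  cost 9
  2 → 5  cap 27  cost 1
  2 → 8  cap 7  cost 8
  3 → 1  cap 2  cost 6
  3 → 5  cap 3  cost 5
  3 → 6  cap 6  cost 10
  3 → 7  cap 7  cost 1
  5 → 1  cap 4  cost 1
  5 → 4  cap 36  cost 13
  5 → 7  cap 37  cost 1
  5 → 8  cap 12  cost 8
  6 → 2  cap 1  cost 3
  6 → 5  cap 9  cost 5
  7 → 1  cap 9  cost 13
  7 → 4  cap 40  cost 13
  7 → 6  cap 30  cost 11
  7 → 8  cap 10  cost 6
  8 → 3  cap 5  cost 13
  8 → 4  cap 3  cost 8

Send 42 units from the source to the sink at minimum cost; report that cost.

Minimum cost for 42 units: 721

shortest-cost path #1: 0→2→5→4 push 25 @ unit cost 16 (adds 400)
shortest-cost path #2: 0→3→7→4 push 7 @ unit cost 16 (adds 112)
shortest-cost path #3: 0→8→4 push 3 @ unit cost 19 (adds 57)
shortest-cost path #4: 0→3→5→4 push 3 @ unit cost 20 (adds 60)
shortest-cost path #5: 0→7→4 push 4 @ unit cost 23 (adds 92)
total cost = 721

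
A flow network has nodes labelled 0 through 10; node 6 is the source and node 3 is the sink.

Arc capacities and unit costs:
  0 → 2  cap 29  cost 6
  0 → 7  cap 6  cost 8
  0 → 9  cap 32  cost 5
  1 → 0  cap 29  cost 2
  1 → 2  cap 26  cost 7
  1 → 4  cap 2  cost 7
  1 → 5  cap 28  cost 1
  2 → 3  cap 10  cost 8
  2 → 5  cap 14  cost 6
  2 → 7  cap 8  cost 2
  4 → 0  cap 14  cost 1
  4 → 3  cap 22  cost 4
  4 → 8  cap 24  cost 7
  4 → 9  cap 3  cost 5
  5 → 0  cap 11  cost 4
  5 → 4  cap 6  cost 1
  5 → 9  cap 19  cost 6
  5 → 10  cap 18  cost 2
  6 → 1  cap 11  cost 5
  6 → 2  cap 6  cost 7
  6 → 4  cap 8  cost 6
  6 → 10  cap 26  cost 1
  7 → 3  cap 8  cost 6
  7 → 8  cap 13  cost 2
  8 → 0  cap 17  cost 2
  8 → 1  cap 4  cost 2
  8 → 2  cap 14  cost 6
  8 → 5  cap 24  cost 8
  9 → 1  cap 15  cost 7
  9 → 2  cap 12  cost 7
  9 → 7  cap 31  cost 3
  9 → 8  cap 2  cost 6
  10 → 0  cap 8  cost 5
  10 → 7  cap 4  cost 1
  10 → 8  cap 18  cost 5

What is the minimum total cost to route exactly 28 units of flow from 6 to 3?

Minimum cost for 28 units: 340

shortest-cost path #1: 6→10→7→3 push 4 @ unit cost 8 (adds 32)
shortest-cost path #2: 6→4→3 push 8 @ unit cost 10 (adds 80)
shortest-cost path #3: 6→1→5→4→3 push 6 @ unit cost 11 (adds 66)
shortest-cost path #4: 6→2→3 push 6 @ unit cost 15 (adds 90)
shortest-cost path #5: 6→1→4→3 push 2 @ unit cost 16 (adds 32)
shortest-cost path #6: 6→10→0→2→3 push 2 @ unit cost 20 (adds 40)
total cost = 340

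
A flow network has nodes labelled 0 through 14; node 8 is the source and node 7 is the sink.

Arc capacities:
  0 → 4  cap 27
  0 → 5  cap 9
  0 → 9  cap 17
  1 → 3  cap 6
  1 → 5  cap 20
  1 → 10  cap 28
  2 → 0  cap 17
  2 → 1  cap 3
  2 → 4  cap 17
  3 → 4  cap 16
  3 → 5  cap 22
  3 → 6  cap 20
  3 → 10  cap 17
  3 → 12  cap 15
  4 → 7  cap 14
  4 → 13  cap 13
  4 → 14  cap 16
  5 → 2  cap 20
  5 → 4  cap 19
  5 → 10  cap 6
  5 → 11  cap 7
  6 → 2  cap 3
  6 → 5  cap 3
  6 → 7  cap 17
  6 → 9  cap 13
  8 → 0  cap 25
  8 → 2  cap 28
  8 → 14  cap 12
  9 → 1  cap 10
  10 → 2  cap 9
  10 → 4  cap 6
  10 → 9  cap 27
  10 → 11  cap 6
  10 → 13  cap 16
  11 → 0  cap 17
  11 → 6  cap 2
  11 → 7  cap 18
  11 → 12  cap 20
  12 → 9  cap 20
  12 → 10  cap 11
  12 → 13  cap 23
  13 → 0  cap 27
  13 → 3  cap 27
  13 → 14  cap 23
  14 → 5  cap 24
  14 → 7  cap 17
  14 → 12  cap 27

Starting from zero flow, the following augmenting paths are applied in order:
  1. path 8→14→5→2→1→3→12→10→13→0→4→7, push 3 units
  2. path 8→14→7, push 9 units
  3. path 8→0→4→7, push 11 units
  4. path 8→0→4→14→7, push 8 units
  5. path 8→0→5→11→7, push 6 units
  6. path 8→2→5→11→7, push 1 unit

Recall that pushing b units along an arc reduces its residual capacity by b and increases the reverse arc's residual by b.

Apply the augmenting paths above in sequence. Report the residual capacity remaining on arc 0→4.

after path 1 (8→14→5→2→1→3→12→10→13→0→4→7, push 3): res(0,4)=24
after path 2 (8→14→7, push 9): res(0,4)=24
after path 3 (8→0→4→7, push 11): res(0,4)=13
after path 4 (8→0→4→14→7, push 8): res(0,4)=5
after path 5 (8→0→5→11→7, push 6): res(0,4)=5
after path 6 (8→2→5→11→7, push 1): res(0,4)=5

Residual capacity of (0,4): 5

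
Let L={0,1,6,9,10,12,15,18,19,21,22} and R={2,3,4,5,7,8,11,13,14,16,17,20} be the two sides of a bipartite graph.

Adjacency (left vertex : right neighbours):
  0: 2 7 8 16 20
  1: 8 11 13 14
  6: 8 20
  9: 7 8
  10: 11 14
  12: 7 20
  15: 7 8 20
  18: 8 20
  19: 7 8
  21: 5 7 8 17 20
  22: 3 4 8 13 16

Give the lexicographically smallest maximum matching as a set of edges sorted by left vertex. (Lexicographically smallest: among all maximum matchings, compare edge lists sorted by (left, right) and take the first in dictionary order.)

|M| = 8 (so the lex-smallest maximum matching has 8 edges)
process left vertices in ascending order; for each, take the smallest-labelled available neighbour that still permits 8 edges overall, or leave it unmatched if none does
lex-smallest matching: {0-2, 1-11, 6-8, 9-7, 10-14, 12-20, 21-5, 22-3}

Lex-smallest maximum matching: {(0,2), (1,11), (6,8), (9,7), (10,14), (12,20), (21,5), (22,3)}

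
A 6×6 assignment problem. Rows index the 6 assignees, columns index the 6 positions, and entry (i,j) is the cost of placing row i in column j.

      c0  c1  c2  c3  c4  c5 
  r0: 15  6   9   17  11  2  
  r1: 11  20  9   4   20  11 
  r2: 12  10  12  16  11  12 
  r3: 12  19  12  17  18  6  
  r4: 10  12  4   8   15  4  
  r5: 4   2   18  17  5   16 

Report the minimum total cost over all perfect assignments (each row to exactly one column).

Minimum assignment cost: 35

one of 2 optimal assignments: row0→col1 (cost 6), row1→col3 (cost 4), row2→col4 (cost 11), row3→col5 (cost 6), row4→col2 (cost 4), row5→col0 (cost 4)
total = 6 + 4 + 11 + 6 + 4 + 4 = 35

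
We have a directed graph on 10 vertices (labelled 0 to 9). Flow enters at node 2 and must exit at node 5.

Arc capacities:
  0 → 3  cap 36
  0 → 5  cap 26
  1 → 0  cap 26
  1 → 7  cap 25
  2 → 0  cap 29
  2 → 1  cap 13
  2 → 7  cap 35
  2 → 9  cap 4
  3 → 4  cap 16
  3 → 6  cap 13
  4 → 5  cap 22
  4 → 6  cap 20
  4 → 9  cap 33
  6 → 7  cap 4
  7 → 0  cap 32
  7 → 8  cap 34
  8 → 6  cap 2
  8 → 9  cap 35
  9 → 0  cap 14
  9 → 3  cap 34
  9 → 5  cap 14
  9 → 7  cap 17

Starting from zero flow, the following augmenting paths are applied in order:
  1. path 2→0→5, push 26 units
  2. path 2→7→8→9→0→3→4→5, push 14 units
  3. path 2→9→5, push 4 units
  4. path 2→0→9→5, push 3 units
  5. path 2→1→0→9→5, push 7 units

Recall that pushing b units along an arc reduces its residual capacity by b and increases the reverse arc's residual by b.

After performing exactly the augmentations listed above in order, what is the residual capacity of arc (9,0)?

after path 1 (2→0→5, push 26): res(9,0)=14
after path 2 (2→7→8→9→0→3→4→5, push 14): res(9,0)=0
after path 3 (2→9→5, push 4): res(9,0)=0
after path 4 (2→0→9→5, push 3): res(9,0)=3
after path 5 (2→1→0→9→5, push 7): res(9,0)=10

Residual capacity of (9,0): 10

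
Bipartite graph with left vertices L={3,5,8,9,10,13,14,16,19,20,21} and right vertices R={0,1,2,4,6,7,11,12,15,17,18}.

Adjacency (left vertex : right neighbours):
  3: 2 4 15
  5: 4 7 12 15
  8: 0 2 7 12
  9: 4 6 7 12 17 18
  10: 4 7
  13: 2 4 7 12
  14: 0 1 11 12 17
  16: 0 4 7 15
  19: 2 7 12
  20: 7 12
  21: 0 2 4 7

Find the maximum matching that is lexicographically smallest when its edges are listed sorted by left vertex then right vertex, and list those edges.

Lex-smallest maximum matching: {(3,2), (5,4), (8,0), (9,6), (10,7), (13,12), (14,1), (16,15)}

|M| = 8 (so the lex-smallest maximum matching has 8 edges)
process left vertices in ascending order; for each, take the smallest-labelled available neighbour that still permits 8 edges overall, or leave it unmatched if none does
lex-smallest matching: {3-2, 5-4, 8-0, 9-6, 10-7, 13-12, 14-1, 16-15}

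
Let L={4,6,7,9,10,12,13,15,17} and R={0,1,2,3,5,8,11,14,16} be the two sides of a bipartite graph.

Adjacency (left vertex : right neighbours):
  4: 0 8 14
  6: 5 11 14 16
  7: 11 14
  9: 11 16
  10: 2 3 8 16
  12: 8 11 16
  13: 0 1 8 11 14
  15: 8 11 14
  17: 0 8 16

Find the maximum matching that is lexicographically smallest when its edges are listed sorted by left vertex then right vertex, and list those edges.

|M| = 8 (so the lex-smallest maximum matching has 8 edges)
process left vertices in ascending order; for each, take the smallest-labelled available neighbour that still permits 8 edges overall, or leave it unmatched if none does
lex-smallest matching: {4-0, 6-5, 7-11, 9-16, 10-2, 12-8, 13-1, 15-14}

Lex-smallest maximum matching: {(4,0), (6,5), (7,11), (9,16), (10,2), (12,8), (13,1), (15,14)}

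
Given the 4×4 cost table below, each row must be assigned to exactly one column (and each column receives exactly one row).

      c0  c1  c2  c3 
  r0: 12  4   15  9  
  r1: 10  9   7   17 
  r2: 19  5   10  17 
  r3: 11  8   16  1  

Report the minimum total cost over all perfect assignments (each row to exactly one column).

one of 2 optimal assignments: row0→col0 (cost 12), row1→col2 (cost 7), row2→col1 (cost 5), row3→col3 (cost 1)
total = 12 + 7 + 5 + 1 = 25

Minimum assignment cost: 25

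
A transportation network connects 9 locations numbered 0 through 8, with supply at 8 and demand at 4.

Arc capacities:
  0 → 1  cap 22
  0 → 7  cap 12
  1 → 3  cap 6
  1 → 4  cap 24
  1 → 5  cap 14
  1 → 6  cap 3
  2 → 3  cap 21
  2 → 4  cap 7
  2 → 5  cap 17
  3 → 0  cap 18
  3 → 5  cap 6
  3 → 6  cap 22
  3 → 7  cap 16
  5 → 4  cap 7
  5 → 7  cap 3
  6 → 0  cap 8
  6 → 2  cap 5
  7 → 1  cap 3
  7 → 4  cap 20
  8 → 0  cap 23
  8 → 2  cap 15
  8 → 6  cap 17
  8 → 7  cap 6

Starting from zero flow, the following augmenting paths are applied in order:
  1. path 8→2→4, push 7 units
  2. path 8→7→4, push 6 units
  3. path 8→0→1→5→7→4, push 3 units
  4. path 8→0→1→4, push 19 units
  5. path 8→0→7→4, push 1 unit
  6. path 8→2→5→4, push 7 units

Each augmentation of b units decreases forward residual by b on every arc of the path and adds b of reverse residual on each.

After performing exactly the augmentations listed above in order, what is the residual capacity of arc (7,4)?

after path 1 (8→2→4, push 7): res(7,4)=20
after path 2 (8→7→4, push 6): res(7,4)=14
after path 3 (8→0→1→5→7→4, push 3): res(7,4)=11
after path 4 (8→0→1→4, push 19): res(7,4)=11
after path 5 (8→0→7→4, push 1): res(7,4)=10
after path 6 (8→2→5→4, push 7): res(7,4)=10

Residual capacity of (7,4): 10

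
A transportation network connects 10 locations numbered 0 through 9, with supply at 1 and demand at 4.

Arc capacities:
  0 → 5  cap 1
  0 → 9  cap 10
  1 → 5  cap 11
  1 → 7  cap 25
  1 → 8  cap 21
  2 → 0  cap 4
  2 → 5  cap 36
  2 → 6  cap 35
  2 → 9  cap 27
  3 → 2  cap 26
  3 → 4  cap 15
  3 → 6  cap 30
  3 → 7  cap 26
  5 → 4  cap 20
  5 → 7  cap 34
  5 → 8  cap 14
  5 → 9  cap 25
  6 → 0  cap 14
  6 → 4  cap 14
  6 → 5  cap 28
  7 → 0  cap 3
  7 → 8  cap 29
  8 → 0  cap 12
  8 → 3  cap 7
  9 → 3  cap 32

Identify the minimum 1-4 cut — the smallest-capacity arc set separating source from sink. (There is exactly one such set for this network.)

augment #1: 1→5→4 push 11
augment #2: 1→8→3→4 push 7
augment #3: 1→7→0→5→4 push 1
augment #4: 1→7→0→9→3→4 push 2
augment #5: 1→8→0→9→3→4 push 6
augment #6: 1→8→0→9→3→6→4 push 2
max flow = 29; residual-reachable set from 1 gives S-side
cut edges (S→T): {(0,5), (0,9), (1,5), (8,3)} total cap 29

Min-cut arcs: {(0,5), (0,9), (1,5), (8,3)} (total capacity 29)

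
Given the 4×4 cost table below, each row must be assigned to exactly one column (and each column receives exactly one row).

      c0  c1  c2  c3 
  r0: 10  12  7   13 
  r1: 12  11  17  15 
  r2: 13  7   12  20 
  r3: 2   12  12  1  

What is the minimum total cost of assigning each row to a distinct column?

optimal assignment: row0→col2 (cost 7), row1→col0 (cost 12), row2→col1 (cost 7), row3→col3 (cost 1)
total = 7 + 12 + 7 + 1 = 27

Minimum assignment cost: 27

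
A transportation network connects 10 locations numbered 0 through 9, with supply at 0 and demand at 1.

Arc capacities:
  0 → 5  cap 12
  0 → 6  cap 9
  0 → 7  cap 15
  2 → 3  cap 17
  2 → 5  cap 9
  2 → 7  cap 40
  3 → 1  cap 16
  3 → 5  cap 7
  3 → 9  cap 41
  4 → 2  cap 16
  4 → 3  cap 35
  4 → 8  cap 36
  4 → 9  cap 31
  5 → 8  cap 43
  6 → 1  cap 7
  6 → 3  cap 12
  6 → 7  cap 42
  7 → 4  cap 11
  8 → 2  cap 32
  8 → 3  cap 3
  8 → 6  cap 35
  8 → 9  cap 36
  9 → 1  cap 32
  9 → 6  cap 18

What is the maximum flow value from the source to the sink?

Maximum flow value: 32

augment #1: 0→6→1 bottleneck 7, total now 7
augment #2: 0→6→3→1 bottleneck 2, total now 9
augment #3: 0→5→8→3→1 bottleneck 3, total now 12
augment #4: 0→5→8→9→1 bottleneck 9, total now 21
augment #5: 0→7→4→3→1 bottleneck 11, total now 32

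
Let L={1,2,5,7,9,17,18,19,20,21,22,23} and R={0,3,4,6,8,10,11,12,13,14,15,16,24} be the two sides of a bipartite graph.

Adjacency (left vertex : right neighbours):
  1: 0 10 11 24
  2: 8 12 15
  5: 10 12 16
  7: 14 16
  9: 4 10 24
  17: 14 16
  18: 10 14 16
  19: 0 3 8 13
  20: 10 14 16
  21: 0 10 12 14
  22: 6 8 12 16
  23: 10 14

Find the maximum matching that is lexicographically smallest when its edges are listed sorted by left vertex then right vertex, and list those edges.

|M| = 10 (so the lex-smallest maximum matching has 10 edges)
process left vertices in ascending order; for each, take the smallest-labelled available neighbour that still permits 10 edges overall, or leave it unmatched if none does
lex-smallest matching: {1-11, 2-8, 5-12, 7-14, 9-4, 17-16, 18-10, 19-3, 21-0, 22-6}

Lex-smallest maximum matching: {(1,11), (2,8), (5,12), (7,14), (9,4), (17,16), (18,10), (19,3), (21,0), (22,6)}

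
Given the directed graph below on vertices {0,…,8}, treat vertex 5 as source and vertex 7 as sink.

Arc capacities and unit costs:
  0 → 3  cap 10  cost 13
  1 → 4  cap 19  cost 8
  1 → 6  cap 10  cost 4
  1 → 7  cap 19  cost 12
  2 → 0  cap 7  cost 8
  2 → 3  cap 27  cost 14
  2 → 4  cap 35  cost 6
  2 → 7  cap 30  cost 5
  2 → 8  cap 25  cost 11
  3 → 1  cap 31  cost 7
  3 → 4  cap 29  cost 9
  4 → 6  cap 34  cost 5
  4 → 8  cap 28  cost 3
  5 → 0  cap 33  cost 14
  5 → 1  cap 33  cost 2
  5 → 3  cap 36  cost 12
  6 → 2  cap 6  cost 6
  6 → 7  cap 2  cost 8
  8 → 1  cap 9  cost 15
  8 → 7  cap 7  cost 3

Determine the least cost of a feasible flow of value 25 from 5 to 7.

Minimum cost for 25 units: 358

shortest-cost path #1: 5→1→7 push 19 @ unit cost 14 (adds 266)
shortest-cost path #2: 5→1→6→7 push 2 @ unit cost 14 (adds 28)
shortest-cost path #3: 5→1→4→8→7 push 4 @ unit cost 16 (adds 64)
total cost = 358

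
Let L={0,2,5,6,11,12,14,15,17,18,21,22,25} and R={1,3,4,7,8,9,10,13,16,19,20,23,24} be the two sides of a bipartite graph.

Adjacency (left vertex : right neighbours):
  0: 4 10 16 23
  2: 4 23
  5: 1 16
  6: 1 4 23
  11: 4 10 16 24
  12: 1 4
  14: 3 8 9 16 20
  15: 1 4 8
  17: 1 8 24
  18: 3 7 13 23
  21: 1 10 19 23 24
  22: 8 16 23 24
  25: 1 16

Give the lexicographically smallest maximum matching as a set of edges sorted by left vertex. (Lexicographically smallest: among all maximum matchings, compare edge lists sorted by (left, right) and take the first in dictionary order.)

Lex-smallest maximum matching: {(0,4), (2,23), (5,1), (11,10), (14,3), (15,8), (17,24), (18,7), (21,19), (22,16)}

|M| = 10 (so the lex-smallest maximum matching has 10 edges)
process left vertices in ascending order; for each, take the smallest-labelled available neighbour that still permits 10 edges overall, or leave it unmatched if none does
lex-smallest matching: {0-4, 2-23, 5-1, 11-10, 14-3, 15-8, 17-24, 18-7, 21-19, 22-16}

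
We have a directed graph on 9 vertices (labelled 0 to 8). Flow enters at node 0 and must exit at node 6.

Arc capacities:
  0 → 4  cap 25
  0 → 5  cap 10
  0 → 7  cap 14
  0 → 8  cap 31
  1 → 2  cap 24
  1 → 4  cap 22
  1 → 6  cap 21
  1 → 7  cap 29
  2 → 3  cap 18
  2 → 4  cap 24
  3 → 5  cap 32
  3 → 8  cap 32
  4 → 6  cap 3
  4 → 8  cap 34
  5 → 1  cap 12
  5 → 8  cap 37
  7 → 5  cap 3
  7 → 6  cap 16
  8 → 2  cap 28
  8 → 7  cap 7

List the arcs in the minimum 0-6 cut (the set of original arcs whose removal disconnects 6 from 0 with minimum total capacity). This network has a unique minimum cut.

Min-cut arcs: {(4,6), (5,1), (7,6)} (total capacity 31)

augment #1: 0→4→6 push 3
augment #2: 0→7→6 push 14
augment #3: 0→5→1→6 push 10
augment #4: 0→8→7→6 push 2
augment #5: 0→8→7→5→1→6 push 2
max flow = 31; residual-reachable set from 0 gives S-side
cut edges (S→T): {(4,6), (5,1), (7,6)} total cap 31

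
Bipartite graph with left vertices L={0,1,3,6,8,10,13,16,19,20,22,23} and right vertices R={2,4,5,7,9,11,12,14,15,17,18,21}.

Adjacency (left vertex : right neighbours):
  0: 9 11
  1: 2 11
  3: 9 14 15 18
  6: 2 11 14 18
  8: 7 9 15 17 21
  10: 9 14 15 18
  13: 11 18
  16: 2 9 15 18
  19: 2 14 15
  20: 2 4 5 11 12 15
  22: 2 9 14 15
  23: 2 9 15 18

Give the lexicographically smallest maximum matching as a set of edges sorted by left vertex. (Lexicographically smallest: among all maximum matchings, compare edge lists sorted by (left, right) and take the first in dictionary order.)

|M| = 8 (so the lex-smallest maximum matching has 8 edges)
process left vertices in ascending order; for each, take the smallest-labelled available neighbour that still permits 8 edges overall, or leave it unmatched if none does
lex-smallest matching: {0-9, 1-2, 3-14, 6-11, 8-7, 10-15, 13-18, 20-4}

Lex-smallest maximum matching: {(0,9), (1,2), (3,14), (6,11), (8,7), (10,15), (13,18), (20,4)}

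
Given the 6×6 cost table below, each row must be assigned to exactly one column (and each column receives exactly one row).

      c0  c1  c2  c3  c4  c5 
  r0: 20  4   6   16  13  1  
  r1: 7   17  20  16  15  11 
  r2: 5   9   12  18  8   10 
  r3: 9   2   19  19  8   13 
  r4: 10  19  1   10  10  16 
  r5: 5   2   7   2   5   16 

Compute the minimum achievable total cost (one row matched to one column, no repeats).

Minimum assignment cost: 21

optimal assignment: row0→col5 (cost 1), row1→col0 (cost 7), row2→col4 (cost 8), row3→col1 (cost 2), row4→col2 (cost 1), row5→col3 (cost 2)
total = 1 + 7 + 8 + 2 + 1 + 2 = 21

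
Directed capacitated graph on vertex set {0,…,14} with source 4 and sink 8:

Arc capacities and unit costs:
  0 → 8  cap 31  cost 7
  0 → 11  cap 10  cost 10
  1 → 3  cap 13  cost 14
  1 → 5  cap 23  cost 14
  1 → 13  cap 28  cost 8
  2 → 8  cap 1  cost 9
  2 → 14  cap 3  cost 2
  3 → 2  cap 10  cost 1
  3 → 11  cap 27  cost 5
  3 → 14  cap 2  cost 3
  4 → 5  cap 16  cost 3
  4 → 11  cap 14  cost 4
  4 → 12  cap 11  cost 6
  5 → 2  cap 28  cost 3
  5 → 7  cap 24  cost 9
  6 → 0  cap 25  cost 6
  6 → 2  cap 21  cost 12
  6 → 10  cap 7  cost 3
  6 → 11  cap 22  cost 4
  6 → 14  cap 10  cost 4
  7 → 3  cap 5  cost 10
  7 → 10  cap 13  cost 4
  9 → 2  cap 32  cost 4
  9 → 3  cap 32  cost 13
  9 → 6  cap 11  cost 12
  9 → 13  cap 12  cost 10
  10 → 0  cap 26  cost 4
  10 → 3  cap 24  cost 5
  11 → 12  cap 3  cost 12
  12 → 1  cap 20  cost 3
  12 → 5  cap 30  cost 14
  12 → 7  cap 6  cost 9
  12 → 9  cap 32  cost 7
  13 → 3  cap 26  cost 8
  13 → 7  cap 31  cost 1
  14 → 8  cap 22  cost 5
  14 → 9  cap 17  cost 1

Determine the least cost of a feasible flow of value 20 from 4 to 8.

shortest-cost path #1: 4→5→2→14→8 push 3 @ unit cost 13 (adds 39)
shortest-cost path #2: 4→5→2→8 push 1 @ unit cost 15 (adds 15)
shortest-cost path #3: 4→5→7→10→0→8 push 12 @ unit cost 27 (adds 324)
shortest-cost path #4: 4→12→7→10→0→8 push 1 @ unit cost 30 (adds 30)
shortest-cost path #5: 4→12→1→3→14→8 push 2 @ unit cost 31 (adds 62)
shortest-cost path #6: 4→12→9→6→14→8 push 1 @ unit cost 34 (adds 34)
total cost = 504

Minimum cost for 20 units: 504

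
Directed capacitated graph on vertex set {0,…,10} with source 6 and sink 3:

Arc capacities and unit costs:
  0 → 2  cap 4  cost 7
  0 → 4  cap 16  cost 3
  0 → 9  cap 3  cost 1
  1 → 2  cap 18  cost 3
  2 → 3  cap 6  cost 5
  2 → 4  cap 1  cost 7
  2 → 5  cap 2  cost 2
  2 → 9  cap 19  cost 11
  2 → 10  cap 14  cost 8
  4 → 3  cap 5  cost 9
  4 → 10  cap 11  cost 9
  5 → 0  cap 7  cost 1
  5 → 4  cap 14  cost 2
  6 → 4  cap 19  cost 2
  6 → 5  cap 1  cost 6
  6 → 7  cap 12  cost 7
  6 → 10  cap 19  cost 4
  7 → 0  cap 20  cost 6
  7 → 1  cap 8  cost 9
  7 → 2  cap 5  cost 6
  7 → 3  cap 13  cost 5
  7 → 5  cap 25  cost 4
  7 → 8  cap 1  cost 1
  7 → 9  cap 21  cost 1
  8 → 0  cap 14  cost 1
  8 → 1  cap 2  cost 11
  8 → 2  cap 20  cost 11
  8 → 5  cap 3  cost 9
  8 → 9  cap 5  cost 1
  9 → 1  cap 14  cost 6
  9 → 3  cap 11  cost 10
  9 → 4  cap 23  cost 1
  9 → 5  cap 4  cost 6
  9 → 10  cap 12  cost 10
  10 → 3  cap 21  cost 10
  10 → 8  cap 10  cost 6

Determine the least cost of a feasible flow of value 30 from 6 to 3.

Minimum cost for 30 units: 381

shortest-cost path #1: 6→4→3 push 5 @ unit cost 11 (adds 55)
shortest-cost path #2: 6→7→3 push 12 @ unit cost 12 (adds 144)
shortest-cost path #3: 6→10→3 push 13 @ unit cost 14 (adds 182)
total cost = 381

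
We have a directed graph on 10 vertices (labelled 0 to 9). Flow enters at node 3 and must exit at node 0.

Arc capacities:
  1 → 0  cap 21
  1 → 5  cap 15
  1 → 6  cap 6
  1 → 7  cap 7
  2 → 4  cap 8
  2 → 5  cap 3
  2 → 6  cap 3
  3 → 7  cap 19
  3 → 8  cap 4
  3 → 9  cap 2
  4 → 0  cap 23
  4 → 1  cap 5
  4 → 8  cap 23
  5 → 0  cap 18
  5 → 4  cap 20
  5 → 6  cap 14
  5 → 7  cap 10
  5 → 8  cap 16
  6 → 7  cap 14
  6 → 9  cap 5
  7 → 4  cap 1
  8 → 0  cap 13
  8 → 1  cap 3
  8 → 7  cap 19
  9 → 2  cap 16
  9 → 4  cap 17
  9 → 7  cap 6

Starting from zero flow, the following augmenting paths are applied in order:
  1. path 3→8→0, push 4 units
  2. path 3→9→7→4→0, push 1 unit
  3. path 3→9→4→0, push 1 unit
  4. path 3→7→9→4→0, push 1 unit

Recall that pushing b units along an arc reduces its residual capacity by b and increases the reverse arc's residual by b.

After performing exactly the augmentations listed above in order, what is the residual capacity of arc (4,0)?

after path 1 (3→8→0, push 4): res(4,0)=23
after path 2 (3→9→7→4→0, push 1): res(4,0)=22
after path 3 (3→9→4→0, push 1): res(4,0)=21
after path 4 (3→7→9→4→0, push 1): res(4,0)=20

Residual capacity of (4,0): 20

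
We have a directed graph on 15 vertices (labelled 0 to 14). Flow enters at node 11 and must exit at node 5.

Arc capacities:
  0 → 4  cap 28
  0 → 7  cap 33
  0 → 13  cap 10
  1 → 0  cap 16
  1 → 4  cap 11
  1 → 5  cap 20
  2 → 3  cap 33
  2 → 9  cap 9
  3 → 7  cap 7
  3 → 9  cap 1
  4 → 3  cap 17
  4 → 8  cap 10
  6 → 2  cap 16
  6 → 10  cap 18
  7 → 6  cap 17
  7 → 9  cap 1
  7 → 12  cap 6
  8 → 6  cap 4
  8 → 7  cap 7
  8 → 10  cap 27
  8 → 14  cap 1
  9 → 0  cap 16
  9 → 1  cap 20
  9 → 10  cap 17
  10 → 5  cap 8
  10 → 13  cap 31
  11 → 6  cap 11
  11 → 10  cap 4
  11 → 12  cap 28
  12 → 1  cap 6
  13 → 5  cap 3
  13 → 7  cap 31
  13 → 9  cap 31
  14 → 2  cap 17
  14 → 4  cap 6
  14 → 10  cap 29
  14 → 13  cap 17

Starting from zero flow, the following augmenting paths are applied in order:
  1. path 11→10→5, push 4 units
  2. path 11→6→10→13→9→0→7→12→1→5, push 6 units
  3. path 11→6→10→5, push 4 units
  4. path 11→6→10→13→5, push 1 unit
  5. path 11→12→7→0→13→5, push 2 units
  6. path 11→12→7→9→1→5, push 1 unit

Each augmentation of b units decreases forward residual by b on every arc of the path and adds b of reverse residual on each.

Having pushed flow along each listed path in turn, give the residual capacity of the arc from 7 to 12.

after path 1 (11→10→5, push 4): res(7,12)=6
after path 2 (11→6→10→13→9→0→7→12→1→5, push 6): res(7,12)=0
after path 3 (11→6→10→5, push 4): res(7,12)=0
after path 4 (11→6→10→13→5, push 1): res(7,12)=0
after path 5 (11→12→7→0→13→5, push 2): res(7,12)=2
after path 6 (11→12→7→9→1→5, push 1): res(7,12)=3

Residual capacity of (7,12): 3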